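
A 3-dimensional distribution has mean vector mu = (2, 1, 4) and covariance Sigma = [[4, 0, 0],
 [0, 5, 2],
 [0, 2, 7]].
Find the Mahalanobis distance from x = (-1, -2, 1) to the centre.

Step 1 — centre the observation: (x - mu) = (-3, -3, -3).

Step 2 — invert Sigma (cofactor / det for 3×3, or solve directly):
  Sigma^{-1} = [[0.25, 0, 0],
 [0, 0.2258, -0.0645],
 [0, -0.0645, 0.1613]].

Step 3 — form the quadratic (x - mu)^T · Sigma^{-1} · (x - mu):
  Sigma^{-1} · (x - mu) = (-0.75, -0.4839, -0.2903).
  (x - mu)^T · [Sigma^{-1} · (x - mu)] = (-3)·(-0.75) + (-3)·(-0.4839) + (-3)·(-0.2903) = 4.5726.

Step 4 — take square root: d = √(4.5726) ≈ 2.1384.

d(x, mu) = √(4.5726) ≈ 2.1384


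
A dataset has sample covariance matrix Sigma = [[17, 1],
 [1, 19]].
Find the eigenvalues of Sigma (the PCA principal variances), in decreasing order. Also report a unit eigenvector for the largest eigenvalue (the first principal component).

Step 1 — characteristic polynomial of 2×2 Sigma:
  det(Sigma - λI) = λ² - trace · λ + det = 0.
  trace = 17 + 19 = 36, det = 17·19 - (1)² = 322.
Step 2 — discriminant:
  Δ = trace² - 4·det = 1296 - 1288 = 8.
Step 3 — eigenvalues:
  λ = (trace ± √Δ)/2 = (36 ± 2.8284)/2,
  λ_1 = 19.4142,  λ_2 = 16.5858.

Step 4 — unit eigenvector for λ_1: solve (Sigma - λ_1 I)v = 0. First row:
  (17 - 19.4142)·v_x + (1)·v_y = 0, i.e. (-2.4142)·v_x + (1)·v_y = 0,
  so v ∝ (b, λ_1 - a) = (1, 2.4142) = u.
  ||u|| = √((1)² + (2.4142)²) = √(6.8284) ≈ 2.6131,
  v_1 = u/||u|| ≈ (0.3827, 0.9239) (||v_1|| = 1).

λ_1 = 19.4142,  λ_2 = 16.5858;  v_1 ≈ (0.3827, 0.9239)


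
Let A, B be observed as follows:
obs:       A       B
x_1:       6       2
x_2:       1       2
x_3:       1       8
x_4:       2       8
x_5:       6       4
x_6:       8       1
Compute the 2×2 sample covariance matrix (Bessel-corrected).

Step 1 — column means:
  mean(A) = (6 + 1 + 1 + 2 + 6 + 8) / 6 = 24/6 = 4
  mean(B) = (2 + 2 + 8 + 8 + 4 + 1) / 6 = 25/6 = 4.1667

Step 2 — sample covariance S[i,j] = (1/(n-1)) · Σ_k (x_{k,i} - mean_i) · (x_{k,j} - mean_j), with n-1 = 5.
  S[A,A] = ((2)·(2) + (-3)·(-3) + (-3)·(-3) + (-2)·(-2) + (2)·(2) + (4)·(4)) / 5 = 46/5 = 9.2
  S[A,B] = ((2)·(-2.1667) + (-3)·(-2.1667) + (-3)·(3.8333) + (-2)·(3.8333) + (2)·(-0.1667) + (4)·(-3.1667)) / 5 = -30/5 = -6
  S[B,B] = ((-2.1667)·(-2.1667) + (-2.1667)·(-2.1667) + (3.8333)·(3.8333) + (3.8333)·(3.8333) + (-0.1667)·(-0.1667) + (-3.1667)·(-3.1667)) / 5 = 48.8333/5 = 9.7667

S is symmetric (S[j,i] = S[i,j]). Assembling:

S = [[9.2, -6],
 [-6, 9.7667]]


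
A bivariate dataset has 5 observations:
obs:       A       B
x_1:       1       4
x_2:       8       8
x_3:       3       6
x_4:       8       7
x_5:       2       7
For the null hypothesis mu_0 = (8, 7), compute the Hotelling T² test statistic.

Step 1 — sample mean vector:
  mean(A) = (1 + 8 + 3 + 8 + 2) / 5 = 22/5 = 4.4
  mean(B) = (4 + 8 + 6 + 7 + 7) / 5 = 32/5 = 6.4
  x̄ = (4.4, 6.4),  deviation x̄ - mu_0 = (4.4, 6.4) - (8, 7) = (-3.6, -0.6).

Step 2 — sample covariance matrix, S[i,j] = (1/(n-1)) · Σ_k (x_{k,i} - mean_i) · (x_{k,j} - mean_j), divisor n-1 = 4:
  S[A,A] = ((-3.4)·(-3.4) + (3.6)·(3.6) + (-1.4)·(-1.4) + (3.6)·(3.6) + (-2.4)·(-2.4)) / 4 = 45.2/4 = 11.3
  S[A,B] = ((-3.4)·(-2.4) + (3.6)·(1.6) + (-1.4)·(-0.4) + (3.6)·(0.6) + (-2.4)·(0.6)) / 4 = 15.2/4 = 3.8
  S[B,B] = ((-2.4)·(-2.4) + (1.6)·(1.6) + (-0.4)·(-0.4) + (0.6)·(0.6) + (0.6)·(0.6)) / 4 = 9.2/4 = 2.3
  S = [[11.3, 3.8],
 [3.8, 2.3]].

Step 3 — invert S. det(S) = 11.3·2.3 - (3.8)² = 11.55.
  S^{-1} = (1/det) · [[d, -b], [-b, a]] = [[0.1991, -0.329],
 [-0.329, 0.9784]].

Step 4 — quadratic form (x̄ - mu_0)^T · S^{-1} · (x̄ - mu_0):
  S^{-1} · (x̄ - mu_0) = (-0.5195, 0.5974),
  (x̄ - mu_0)^T · [...] = (-3.6)·(-0.5195) + (-0.6)·(0.5974) = 1.5117.

Step 5 — scale by n: T² = 5 · 1.5117 = 7.5584.

T² ≈ 7.5584


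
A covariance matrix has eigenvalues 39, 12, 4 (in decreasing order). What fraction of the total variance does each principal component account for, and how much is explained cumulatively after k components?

Step 1 — total variance = trace(Sigma) = Σ λ_i = 39 + 12 + 4 = 55.

Step 2 — fraction explained by component i = λ_i / Σ λ:
  PC1: 39/55 = 0.7091
  PC2: 12/55 = 0.2182
  PC3: 4/55 = 0.0727

Step 3 — cumulative fraction after k components = (λ_1 + ... + λ_k) / Σ λ:
  k = 1: 39/55 = 0.7091
  k = 2: (39 + 12)/55 = 51/55 = 0.9273
  k = 3: (39 + 12 + 4)/55 = 55/55 = 1

Summary (fraction, with percent):

explained: PC1 0.7091 (70.91%), PC2 0.2182 (21.82%), PC3 0.0727 (7.27%);  cumulative: 0.7091, 0.9273, 1


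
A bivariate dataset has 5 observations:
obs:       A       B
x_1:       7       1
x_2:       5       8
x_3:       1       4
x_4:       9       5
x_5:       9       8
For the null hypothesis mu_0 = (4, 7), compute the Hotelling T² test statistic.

Step 1 — sample mean vector:
  mean(A) = (7 + 5 + 1 + 9 + 9) / 5 = 31/5 = 6.2
  mean(B) = (1 + 8 + 4 + 5 + 8) / 5 = 26/5 = 5.2
  x̄ = (6.2, 5.2),  deviation x̄ - mu_0 = (6.2, 5.2) - (4, 7) = (2.2, -1.8).

Step 2 — sample covariance matrix, S[i,j] = (1/(n-1)) · Σ_k (x_{k,i} - mean_i) · (x_{k,j} - mean_j), divisor n-1 = 4:
  S[A,A] = ((0.8)·(0.8) + (-1.2)·(-1.2) + (-5.2)·(-5.2) + (2.8)·(2.8) + (2.8)·(2.8)) / 4 = 44.8/4 = 11.2
  S[A,B] = ((0.8)·(-4.2) + (-1.2)·(2.8) + (-5.2)·(-1.2) + (2.8)·(-0.2) + (2.8)·(2.8)) / 4 = 6.8/4 = 1.7
  S[B,B] = ((-4.2)·(-4.2) + (2.8)·(2.8) + (-1.2)·(-1.2) + (-0.2)·(-0.2) + (2.8)·(2.8)) / 4 = 34.8/4 = 8.7
  S = [[11.2, 1.7],
 [1.7, 8.7]].

Step 3 — invert S. det(S) = 11.2·8.7 - (1.7)² = 94.55.
  S^{-1} = (1/det) · [[d, -b], [-b, a]] = [[0.092, -0.018],
 [-0.018, 0.1185]].

Step 4 — quadratic form (x̄ - mu_0)^T · S^{-1} · (x̄ - mu_0):
  S^{-1} · (x̄ - mu_0) = (0.2348, -0.2528),
  (x̄ - mu_0)^T · [...] = (2.2)·(0.2348) + (-1.8)·(-0.2528) = 0.9715.

Step 5 — scale by n: T² = 5 · 0.9715 = 4.8577.

T² ≈ 4.8577


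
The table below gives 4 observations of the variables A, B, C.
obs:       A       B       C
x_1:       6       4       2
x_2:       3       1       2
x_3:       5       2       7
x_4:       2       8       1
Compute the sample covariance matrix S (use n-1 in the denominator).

Step 1 — column means:
  mean(A) = (6 + 3 + 5 + 2) / 4 = 16/4 = 4
  mean(B) = (4 + 1 + 2 + 8) / 4 = 15/4 = 3.75
  mean(C) = (2 + 2 + 7 + 1) / 4 = 12/4 = 3

Step 2 — sample covariance S[i,j] = (1/(n-1)) · Σ_k (x_{k,i} - mean_i) · (x_{k,j} - mean_j), with n-1 = 3.
  S[A,A] = ((2)·(2) + (-1)·(-1) + (1)·(1) + (-2)·(-2)) / 3 = 10/3 = 3.3333
  S[A,B] = ((2)·(0.25) + (-1)·(-2.75) + (1)·(-1.75) + (-2)·(4.25)) / 3 = -7/3 = -2.3333
  S[A,C] = ((2)·(-1) + (-1)·(-1) + (1)·(4) + (-2)·(-2)) / 3 = 7/3 = 2.3333
  S[B,B] = ((0.25)·(0.25) + (-2.75)·(-2.75) + (-1.75)·(-1.75) + (4.25)·(4.25)) / 3 = 28.75/3 = 9.5833
  S[B,C] = ((0.25)·(-1) + (-2.75)·(-1) + (-1.75)·(4) + (4.25)·(-2)) / 3 = -13/3 = -4.3333
  S[C,C] = ((-1)·(-1) + (-1)·(-1) + (4)·(4) + (-2)·(-2)) / 3 = 22/3 = 7.3333

S is symmetric (S[j,i] = S[i,j]). Assembling:

S = [[3.3333, -2.3333, 2.3333],
 [-2.3333, 9.5833, -4.3333],
 [2.3333, -4.3333, 7.3333]]


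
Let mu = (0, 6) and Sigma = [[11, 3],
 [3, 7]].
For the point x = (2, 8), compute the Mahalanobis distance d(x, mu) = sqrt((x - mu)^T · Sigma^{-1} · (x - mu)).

Step 1 — centre the observation: (x - mu) = (2, 2).

Step 2 — invert Sigma. det(Sigma) = 11·7 - (3)² = 68.
  Sigma^{-1} = (1/det) · [[d, -b], [-b, a]] = [[0.1029, -0.0441],
 [-0.0441, 0.1618]].

Step 3 — form the quadratic (x - mu)^T · Sigma^{-1} · (x - mu):
  Sigma^{-1} · (x - mu) = (0.1176, 0.2353).
  (x - mu)^T · [Sigma^{-1} · (x - mu)] = (2)·(0.1176) + (2)·(0.2353) = 0.7059.

Step 4 — take square root: d = √(0.7059) ≈ 0.8402.

d(x, mu) = √(0.7059) ≈ 0.8402


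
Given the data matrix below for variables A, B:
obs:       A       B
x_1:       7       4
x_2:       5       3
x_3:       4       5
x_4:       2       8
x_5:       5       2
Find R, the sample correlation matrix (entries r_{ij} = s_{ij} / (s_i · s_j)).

Step 1 — column means:
  mean(A) = (7 + 5 + 4 + 2 + 5) / 5 = 23/5 = 4.6
  mean(B) = (4 + 3 + 5 + 8 + 2) / 5 = 22/5 = 4.4

Step 2 — sample variances and covariances s[i,j] = (1/(n-1)) · Σ_k (x_{k,i} - mean_i) · (x_{k,j} - mean_j), with n-1 = 4:
  s[A,A] = ((2.4)·(2.4) + (0.4)·(0.4) + (-0.6)·(-0.6) + (-2.6)·(-2.6) + (0.4)·(0.4)) / 4 = 13.2/4 = 3.3
  s[A,B] = ((2.4)·(-0.4) + (0.4)·(-1.4) + (-0.6)·(0.6) + (-2.6)·(3.6) + (0.4)·(-2.4)) / 4 = -12.2/4 = -3.05
  s[B,B] = ((-0.4)·(-0.4) + (-1.4)·(-1.4) + (0.6)·(0.6) + (3.6)·(3.6) + (-2.4)·(-2.4)) / 4 = 21.2/4 = 5.3
  Sample standard deviations s_i = √(s[i,i]):
  s(A) = √(3.3) = 1.8166
  s(B) = √(5.3) = 2.3022

Step 3 — r_{ij} = s_{ij} / (s_i · s_j):
  r[A,A] = 1 (diagonal).
  r[A,B] = -3.05 / (1.8166 · 2.3022) = -3.05 / 4.1821 = -0.7293
  r[B,B] = 1 (diagonal).

R is symmetric with unit diagonal. Assembling:

R = [[1, -0.7293],
 [-0.7293, 1]]


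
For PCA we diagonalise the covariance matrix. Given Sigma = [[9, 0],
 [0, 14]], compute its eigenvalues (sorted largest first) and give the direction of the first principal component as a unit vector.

Step 1 — characteristic polynomial of 2×2 Sigma:
  det(Sigma - λI) = λ² - trace · λ + det = 0.
  trace = 9 + 14 = 23, det = 9·14 - (0)² = 126.
Step 2 — discriminant:
  Δ = trace² - 4·det = 529 - 504 = 25.
Step 3 — eigenvalues:
  λ = (trace ± √Δ)/2 = (23 ± 5)/2,
  λ_1 = 14,  λ_2 = 9.

Step 4 — unit eigenvector for λ_1: Sigma is diagonal, so its eigenvectors are the coordinate axes. λ_1 = 14 is the diagonal entry on the second coordinate axis, hence
  v_1 = (0, 1) (||v_1|| = 1).

λ_1 = 14,  λ_2 = 9;  v_1 ≈ (0, 1)


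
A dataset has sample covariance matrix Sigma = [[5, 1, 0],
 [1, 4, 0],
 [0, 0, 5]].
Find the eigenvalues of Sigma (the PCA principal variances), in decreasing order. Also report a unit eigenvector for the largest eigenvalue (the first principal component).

Step 1 — characteristic polynomial p(λ) = det(λI - Sigma) = λ³ - tr·λ² + c_1·λ - det, where tr = trace, c_1 = sum of the principal 2×2 minors, det = det(Sigma):
  tr = 5 + 4 + 5 = 14,
  c_1 = (5·4 - (1)²) + (5·5 - (0)²) + (4·5 - (0)²) = 19 + 25 + 20 = 64,
  det = 5·(4·5 - (0)²) - (1)·((1)·5 - (0)·(0)) + (0)·((1)·(0) - 4·(0)) = 5·(20) - (1)·(5) + (0)·(0) = 95.
  So p(λ) = λ³ - 14λ² + 64λ - 95.
Step 2 — look for an integer root (rational root theorem: any rational root is an integer divisor of 95). Testing λ = 5:
  p(5) = 125 - 350 + 320 - 95 = 0  ✓
  Dividing out (λ - 5): p(λ) = (λ - 5)(λ² - 9λ + 19).
Step 3 — remaining eigenvalues from the quadratic λ² - 9λ + 19 = 0:
  Δ = 9² - 4·19 = 81 - 76 = 5,  λ = (9 ± √5)/2 = (9 ± 2.2361)/2 ≈ 5.618 or 3.382.
  Sorted: λ_1 = 5.618,  λ_2 = 5,  λ_3 = 3.382  (check: sum = 14 = tr ✓).

Step 4 — unit eigenvector for λ_1 ≈ 5.618: v spans the null space of (Sigma - λ_1 I), whose rows are
  r_1 = (-0.618, 1, 0),  r_2 = (1, -1.618, 0),  r_3 = (0, 0, -0.618).
  v is orthogonal to every row, so take v ∝ r_1 × r_3 = ((1)·(-0.618) - (0)·(0), (0)·(0) - (-0.618)·(-0.618), (-0.618)·(0) - (1)·(0)) ≈ (-0.618, -0.382, 0).
  Rescale (multiply by -1 so the first nonzero entry is positive): u = (0.618, 0.382, 0).
  ||u|| = √((0.618)² + (0.382)² + (0)²) = √(0.5279) ≈ 0.7265,  v_1 = u/||u|| ≈ (0.8507, 0.5257, 0) (||v_1|| = 1).

λ_1 = 5.618,  λ_2 = 5,  λ_3 = 3.382;  v_1 ≈ (0.8507, 0.5257, 0)


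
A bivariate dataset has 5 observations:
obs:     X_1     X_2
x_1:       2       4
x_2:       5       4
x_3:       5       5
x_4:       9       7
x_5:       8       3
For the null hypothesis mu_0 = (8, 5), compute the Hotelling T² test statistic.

Step 1 — sample mean vector:
  mean(X_1) = (2 + 5 + 5 + 9 + 8) / 5 = 29/5 = 5.8
  mean(X_2) = (4 + 4 + 5 + 7 + 3) / 5 = 23/5 = 4.6
  x̄ = (5.8, 4.6),  deviation x̄ - mu_0 = (5.8, 4.6) - (8, 5) = (-2.2, -0.4).

Step 2 — sample covariance matrix, S[i,j] = (1/(n-1)) · Σ_k (x_{k,i} - mean_i) · (x_{k,j} - mean_j), divisor n-1 = 4:
  S[X_1,X_1] = ((-3.8)·(-3.8) + (-0.8)·(-0.8) + (-0.8)·(-0.8) + (3.2)·(3.2) + (2.2)·(2.2)) / 4 = 30.8/4 = 7.7
  S[X_1,X_2] = ((-3.8)·(-0.6) + (-0.8)·(-0.6) + (-0.8)·(0.4) + (3.2)·(2.4) + (2.2)·(-1.6)) / 4 = 6.6/4 = 1.65
  S[X_2,X_2] = ((-0.6)·(-0.6) + (-0.6)·(-0.6) + (0.4)·(0.4) + (2.4)·(2.4) + (-1.6)·(-1.6)) / 4 = 9.2/4 = 2.3
  S = [[7.7, 1.65],
 [1.65, 2.3]].

Step 3 — invert S. det(S) = 7.7·2.3 - (1.65)² = 14.9875.
  S^{-1} = (1/det) · [[d, -b], [-b, a]] = [[0.1535, -0.1101],
 [-0.1101, 0.5138]].

Step 4 — quadratic form (x̄ - mu_0)^T · S^{-1} · (x̄ - mu_0):
  S^{-1} · (x̄ - mu_0) = (-0.2936, 0.0367),
  (x̄ - mu_0)^T · [...] = (-2.2)·(-0.2936) + (-0.4)·(0.0367) = 0.6312.

Step 5 — scale by n: T² = 5 · 0.6312 = 3.156.

T² ≈ 3.156


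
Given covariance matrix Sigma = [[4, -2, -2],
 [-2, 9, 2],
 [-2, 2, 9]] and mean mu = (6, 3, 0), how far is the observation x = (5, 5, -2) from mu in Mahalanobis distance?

Step 1 — centre the observation: (x - mu) = (-1, 2, -2).

Step 2 — invert Sigma (cofactor / det for 3×3, or solve directly):
  Sigma^{-1} = [[0.3056, 0.0556, 0.0556],
 [0.0556, 0.127, -0.0159],
 [0.0556, -0.0159, 0.127]].

Step 3 — form the quadratic (x - mu)^T · Sigma^{-1} · (x - mu):
  Sigma^{-1} · (x - mu) = (-0.3056, 0.2302, -0.3413).
  (x - mu)^T · [Sigma^{-1} · (x - mu)] = (-1)·(-0.3056) + (2)·(0.2302) + (-2)·(-0.3413) = 1.4484.

Step 4 — take square root: d = √(1.4484) ≈ 1.2035.

d(x, mu) = √(1.4484) ≈ 1.2035


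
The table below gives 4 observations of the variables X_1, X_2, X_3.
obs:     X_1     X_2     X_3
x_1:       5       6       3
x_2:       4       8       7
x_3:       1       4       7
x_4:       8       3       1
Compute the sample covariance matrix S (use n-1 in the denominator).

Step 1 — column means:
  mean(X_1) = (5 + 4 + 1 + 8) / 4 = 18/4 = 4.5
  mean(X_2) = (6 + 8 + 4 + 3) / 4 = 21/4 = 5.25
  mean(X_3) = (3 + 7 + 7 + 1) / 4 = 18/4 = 4.5

Step 2 — sample covariance S[i,j] = (1/(n-1)) · Σ_k (x_{k,i} - mean_i) · (x_{k,j} - mean_j), with n-1 = 3.
  S[X_1,X_1] = ((0.5)·(0.5) + (-0.5)·(-0.5) + (-3.5)·(-3.5) + (3.5)·(3.5)) / 3 = 25/3 = 8.3333
  S[X_1,X_2] = ((0.5)·(0.75) + (-0.5)·(2.75) + (-3.5)·(-1.25) + (3.5)·(-2.25)) / 3 = -4.5/3 = -1.5
  S[X_1,X_3] = ((0.5)·(-1.5) + (-0.5)·(2.5) + (-3.5)·(2.5) + (3.5)·(-3.5)) / 3 = -23/3 = -7.6667
  S[X_2,X_2] = ((0.75)·(0.75) + (2.75)·(2.75) + (-1.25)·(-1.25) + (-2.25)·(-2.25)) / 3 = 14.75/3 = 4.9167
  S[X_2,X_3] = ((0.75)·(-1.5) + (2.75)·(2.5) + (-1.25)·(2.5) + (-2.25)·(-3.5)) / 3 = 10.5/3 = 3.5
  S[X_3,X_3] = ((-1.5)·(-1.5) + (2.5)·(2.5) + (2.5)·(2.5) + (-3.5)·(-3.5)) / 3 = 27/3 = 9

S is symmetric (S[j,i] = S[i,j]). Assembling:

S = [[8.3333, -1.5, -7.6667],
 [-1.5, 4.9167, 3.5],
 [-7.6667, 3.5, 9]]


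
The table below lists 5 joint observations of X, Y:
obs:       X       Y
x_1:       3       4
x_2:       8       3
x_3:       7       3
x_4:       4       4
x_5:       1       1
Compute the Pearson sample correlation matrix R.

Step 1 — column means:
  mean(X) = (3 + 8 + 7 + 4 + 1) / 5 = 23/5 = 4.6
  mean(Y) = (4 + 3 + 3 + 4 + 1) / 5 = 15/5 = 3

Step 2 — sample variances and covariances s[i,j] = (1/(n-1)) · Σ_k (x_{k,i} - mean_i) · (x_{k,j} - mean_j), with n-1 = 4:
  s[X,X] = ((-1.6)·(-1.6) + (3.4)·(3.4) + (2.4)·(2.4) + (-0.6)·(-0.6) + (-3.6)·(-3.6)) / 4 = 33.2/4 = 8.3
  s[X,Y] = ((-1.6)·(1) + (3.4)·(0) + (2.4)·(0) + (-0.6)·(1) + (-3.6)·(-2)) / 4 = 5/4 = 1.25
  s[Y,Y] = ((1)·(1) + (0)·(0) + (0)·(0) + (1)·(1) + (-2)·(-2)) / 4 = 6/4 = 1.5
  Sample standard deviations s_i = √(s[i,i]):
  s(X) = √(8.3) = 2.881
  s(Y) = √(1.5) = 1.2247

Step 3 — r_{ij} = s_{ij} / (s_i · s_j):
  r[X,X] = 1 (diagonal).
  r[X,Y] = 1.25 / (2.881 · 1.2247) = 1.25 / 3.5285 = 0.3543
  r[Y,Y] = 1 (diagonal).

R is symmetric with unit diagonal. Assembling:

R = [[1, 0.3543],
 [0.3543, 1]]


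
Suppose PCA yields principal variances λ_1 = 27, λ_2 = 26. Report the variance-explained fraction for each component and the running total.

Step 1 — total variance = trace(Sigma) = Σ λ_i = 27 + 26 = 53.

Step 2 — fraction explained by component i = λ_i / Σ λ:
  PC1: 27/53 = 0.5094
  PC2: 26/53 = 0.4906

Step 3 — cumulative fraction after k components = (λ_1 + ... + λ_k) / Σ λ:
  k = 1: 27/53 = 0.5094
  k = 2: (27 + 26)/53 = 53/53 = 1

Summary (fraction, with percent):

explained: PC1 0.5094 (50.94%), PC2 0.4906 (49.06%);  cumulative: 0.5094, 1


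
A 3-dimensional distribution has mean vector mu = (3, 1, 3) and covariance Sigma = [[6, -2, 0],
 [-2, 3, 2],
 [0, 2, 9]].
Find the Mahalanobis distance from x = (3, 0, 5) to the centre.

Step 1 — centre the observation: (x - mu) = (0, -1, 2).

Step 2 — invert Sigma (cofactor / det for 3×3, or solve directly):
  Sigma^{-1} = [[0.2255, 0.1765, -0.0392],
 [0.1765, 0.5294, -0.1176],
 [-0.0392, -0.1176, 0.1373]].

Step 3 — form the quadratic (x - mu)^T · Sigma^{-1} · (x - mu):
  Sigma^{-1} · (x - mu) = (-0.2549, -0.7647, 0.3922).
  (x - mu)^T · [Sigma^{-1} · (x - mu)] = (0)·(-0.2549) + (-1)·(-0.7647) + (2)·(0.3922) = 1.549.

Step 4 — take square root: d = √(1.549) ≈ 1.2446.

d(x, mu) = √(1.549) ≈ 1.2446


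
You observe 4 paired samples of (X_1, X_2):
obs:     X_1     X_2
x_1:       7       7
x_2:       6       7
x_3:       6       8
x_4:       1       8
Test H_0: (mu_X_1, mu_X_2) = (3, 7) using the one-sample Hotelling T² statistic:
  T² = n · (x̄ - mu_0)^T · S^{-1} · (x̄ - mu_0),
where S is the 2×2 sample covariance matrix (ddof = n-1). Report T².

Step 1 — sample mean vector:
  mean(X_1) = (7 + 6 + 6 + 1) / 4 = 20/4 = 5
  mean(X_2) = (7 + 7 + 8 + 8) / 4 = 30/4 = 7.5
  x̄ = (5, 7.5),  deviation x̄ - mu_0 = (5, 7.5) - (3, 7) = (2, 0.5).

Step 2 — sample covariance matrix, S[i,j] = (1/(n-1)) · Σ_k (x_{k,i} - mean_i) · (x_{k,j} - mean_j), divisor n-1 = 3:
  S[X_1,X_1] = ((2)·(2) + (1)·(1) + (1)·(1) + (-4)·(-4)) / 3 = 22/3 = 7.3333
  S[X_1,X_2] = ((2)·(-0.5) + (1)·(-0.5) + (1)·(0.5) + (-4)·(0.5)) / 3 = -3/3 = -1
  S[X_2,X_2] = ((-0.5)·(-0.5) + (-0.5)·(-0.5) + (0.5)·(0.5) + (0.5)·(0.5)) / 3 = 1/3 = 0.3333
  S = [[7.3333, -1],
 [-1, 0.3333]].

Step 3 — invert S. det(S) = 7.3333·0.3333 - (-1)² = 1.4444.
  S^{-1} = (1/det) · [[d, -b], [-b, a]] = [[0.2308, 0.6923],
 [0.6923, 5.0769]].

Step 4 — quadratic form (x̄ - mu_0)^T · S^{-1} · (x̄ - mu_0):
  S^{-1} · (x̄ - mu_0) = (0.8077, 3.9231),
  (x̄ - mu_0)^T · [...] = (2)·(0.8077) + (0.5)·(3.9231) = 3.5769.

Step 5 — scale by n: T² = 4 · 3.5769 = 14.3077.

T² ≈ 14.3077


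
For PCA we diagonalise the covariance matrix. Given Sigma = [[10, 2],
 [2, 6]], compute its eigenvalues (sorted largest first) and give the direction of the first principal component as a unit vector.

Step 1 — characteristic polynomial of 2×2 Sigma:
  det(Sigma - λI) = λ² - trace · λ + det = 0.
  trace = 10 + 6 = 16, det = 10·6 - (2)² = 56.
Step 2 — discriminant:
  Δ = trace² - 4·det = 256 - 224 = 32.
Step 3 — eigenvalues:
  λ = (trace ± √Δ)/2 = (16 ± 5.6569)/2,
  λ_1 = 10.8284,  λ_2 = 5.1716.

Step 4 — unit eigenvector for λ_1: solve (Sigma - λ_1 I)v = 0. First row:
  (10 - 10.8284)·v_x + (2)·v_y = 0, i.e. (-0.8284)·v_x + (2)·v_y = 0,
  so v ∝ (b, λ_1 - a) = (2, 0.8284) = u.
  ||u|| = √((2)² + (0.8284)²) = √(4.6863) ≈ 2.1648,
  v_1 = u/||u|| ≈ (0.9239, 0.3827) (||v_1|| = 1).

λ_1 = 10.8284,  λ_2 = 5.1716;  v_1 ≈ (0.9239, 0.3827)


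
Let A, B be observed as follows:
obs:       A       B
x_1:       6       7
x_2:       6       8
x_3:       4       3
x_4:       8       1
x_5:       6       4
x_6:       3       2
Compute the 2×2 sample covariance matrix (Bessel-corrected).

Step 1 — column means:
  mean(A) = (6 + 6 + 4 + 8 + 6 + 3) / 6 = 33/6 = 5.5
  mean(B) = (7 + 8 + 3 + 1 + 4 + 2) / 6 = 25/6 = 4.1667

Step 2 — sample covariance S[i,j] = (1/(n-1)) · Σ_k (x_{k,i} - mean_i) · (x_{k,j} - mean_j), with n-1 = 5.
  S[A,A] = ((0.5)·(0.5) + (0.5)·(0.5) + (-1.5)·(-1.5) + (2.5)·(2.5) + (0.5)·(0.5) + (-2.5)·(-2.5)) / 5 = 15.5/5 = 3.1
  S[A,B] = ((0.5)·(2.8333) + (0.5)·(3.8333) + (-1.5)·(-1.1667) + (2.5)·(-3.1667) + (0.5)·(-0.1667) + (-2.5)·(-2.1667)) / 5 = 2.5/5 = 0.5
  S[B,B] = ((2.8333)·(2.8333) + (3.8333)·(3.8333) + (-1.1667)·(-1.1667) + (-3.1667)·(-3.1667) + (-0.1667)·(-0.1667) + (-2.1667)·(-2.1667)) / 5 = 38.8333/5 = 7.7667

S is symmetric (S[j,i] = S[i,j]). Assembling:

S = [[3.1, 0.5],
 [0.5, 7.7667]]


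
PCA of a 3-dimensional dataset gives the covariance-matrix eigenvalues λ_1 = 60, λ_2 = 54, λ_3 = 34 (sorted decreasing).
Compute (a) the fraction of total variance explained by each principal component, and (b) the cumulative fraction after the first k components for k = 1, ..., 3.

Step 1 — total variance = trace(Sigma) = Σ λ_i = 60 + 54 + 34 = 148.

Step 2 — fraction explained by component i = λ_i / Σ λ:
  PC1: 60/148 = 0.4054
  PC2: 54/148 = 0.3649
  PC3: 34/148 = 0.2297

Step 3 — cumulative fraction after k components = (λ_1 + ... + λ_k) / Σ λ:
  k = 1: 60/148 = 0.4054
  k = 2: (60 + 54)/148 = 114/148 = 0.7703
  k = 3: (60 + 54 + 34)/148 = 148/148 = 1

Summary (fraction, with percent):

explained: PC1 0.4054 (40.54%), PC2 0.3649 (36.49%), PC3 0.2297 (22.97%);  cumulative: 0.4054, 0.7703, 1


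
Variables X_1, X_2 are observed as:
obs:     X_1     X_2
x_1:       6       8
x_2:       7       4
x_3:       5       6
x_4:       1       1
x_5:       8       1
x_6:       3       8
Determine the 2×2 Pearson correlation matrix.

Step 1 — column means:
  mean(X_1) = (6 + 7 + 5 + 1 + 8 + 3) / 6 = 30/6 = 5
  mean(X_2) = (8 + 4 + 6 + 1 + 1 + 8) / 6 = 28/6 = 4.6667

Step 2 — sample variances and covariances s[i,j] = (1/(n-1)) · Σ_k (x_{k,i} - mean_i) · (x_{k,j} - mean_j), with n-1 = 5:
  s[X_1,X_1] = ((1)·(1) + (2)·(2) + (0)·(0) + (-4)·(-4) + (3)·(3) + (-2)·(-2)) / 5 = 34/5 = 6.8
  s[X_1,X_2] = ((1)·(3.3333) + (2)·(-0.6667) + (0)·(1.3333) + (-4)·(-3.6667) + (3)·(-3.6667) + (-2)·(3.3333)) / 5 = -1/5 = -0.2
  s[X_2,X_2] = ((3.3333)·(3.3333) + (-0.6667)·(-0.6667) + (1.3333)·(1.3333) + (-3.6667)·(-3.6667) + (-3.6667)·(-3.6667) + (3.3333)·(3.3333)) / 5 = 51.3333/5 = 10.2667
  Sample standard deviations s_i = √(s[i,i]):
  s(X_1) = √(6.8) = 2.6077
  s(X_2) = √(10.2667) = 3.2042

Step 3 — r_{ij} = s_{ij} / (s_i · s_j):
  r[X_1,X_1] = 1 (diagonal).
  r[X_1,X_2] = -0.2 / (2.6077 · 3.2042) = -0.2 / 8.3554 = -0.0239
  r[X_2,X_2] = 1 (diagonal).

R is symmetric with unit diagonal. Assembling:

R = [[1, -0.0239],
 [-0.0239, 1]]


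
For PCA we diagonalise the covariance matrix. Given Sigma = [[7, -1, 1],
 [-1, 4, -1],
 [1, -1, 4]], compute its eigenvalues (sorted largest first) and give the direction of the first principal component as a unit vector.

Step 1 — characteristic polynomial p(λ) = det(λI - Sigma) = λ³ - tr·λ² + c_1·λ - det, where tr = trace, c_1 = sum of the principal 2×2 minors, det = det(Sigma):
  tr = 7 + 4 + 4 = 15,
  c_1 = (7·4 - (-1)²) + (7·4 - (1)²) + (4·4 - (-1)²) = 27 + 27 + 15 = 69,
  det = 7·(4·4 - (-1)²) - (-1)·((-1)·4 - (-1)·(1)) + (1)·((-1)·(-1) - 4·(1)) = 7·(15) - (-1)·(-3) + (1)·(-3) = 99.
  So p(λ) = λ³ - 15λ² + 69λ - 99.
Step 2 — look for an integer root (rational root theorem: any rational root is an integer divisor of 99). Testing λ = 3:
  p(3) = 27 - 135 + 207 - 99 = 0  ✓
  Dividing out (λ - 3): p(λ) = (λ - 3)(λ² - 12λ + 33).
Step 3 — remaining eigenvalues from the quadratic λ² - 12λ + 33 = 0:
  Δ = 12² - 4·33 = 144 - 132 = 12,  λ = (12 ± √12)/2 = (12 ± 3.4641)/2 ≈ 7.7321 or 4.2679.
  Sorted: λ_1 = 7.7321,  λ_2 = 4.2679,  λ_3 = 3  (check: sum = 15 = tr ✓).

Step 4 — unit eigenvector for λ_1 ≈ 7.7321: v spans the null space of (Sigma - λ_1 I), whose rows are
  r_1 = (-0.7321, -1, 1),  r_2 = (-1, -3.7321, -1),  r_3 = (1, -1, -3.7321).
  v is orthogonal to every row, so take v ∝ r_1 × r_2 = ((-1)·(-1) - (1)·(-3.7321), (1)·(-1) - (-0.7321)·(-1), (-0.7321)·(-3.7321) - (-1)·(-1)) ≈ (4.7321, -1.7321, 1.7321).
  Let u = (4.7321, -1.7321, 1.7321).
  ||u|| = √((4.7321)² + (-1.7321)² + (1.7321)²) = √(28.3923) ≈ 5.3284,  v_1 = u/||u|| ≈ (0.8881, -0.3251, 0.3251) (||v_1|| = 1).

λ_1 = 7.7321,  λ_2 = 4.2679,  λ_3 = 3;  v_1 ≈ (0.8881, -0.3251, 0.3251)


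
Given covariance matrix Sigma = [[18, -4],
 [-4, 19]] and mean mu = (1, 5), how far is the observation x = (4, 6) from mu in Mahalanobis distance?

Step 1 — centre the observation: (x - mu) = (3, 1).

Step 2 — invert Sigma. det(Sigma) = 18·19 - (-4)² = 326.
  Sigma^{-1} = (1/det) · [[d, -b], [-b, a]] = [[0.0583, 0.0123],
 [0.0123, 0.0552]].

Step 3 — form the quadratic (x - mu)^T · Sigma^{-1} · (x - mu):
  Sigma^{-1} · (x - mu) = (0.1871, 0.092).
  (x - mu)^T · [Sigma^{-1} · (x - mu)] = (3)·(0.1871) + (1)·(0.092) = 0.6534.

Step 4 — take square root: d = √(0.6534) ≈ 0.8083.

d(x, mu) = √(0.6534) ≈ 0.8083


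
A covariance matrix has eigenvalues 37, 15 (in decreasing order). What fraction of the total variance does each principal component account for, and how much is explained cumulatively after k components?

Step 1 — total variance = trace(Sigma) = Σ λ_i = 37 + 15 = 52.

Step 2 — fraction explained by component i = λ_i / Σ λ:
  PC1: 37/52 = 0.7115
  PC2: 15/52 = 0.2885

Step 3 — cumulative fraction after k components = (λ_1 + ... + λ_k) / Σ λ:
  k = 1: 37/52 = 0.7115
  k = 2: (37 + 15)/52 = 52/52 = 1

Summary (fraction, with percent):

explained: PC1 0.7115 (71.15%), PC2 0.2885 (28.85%);  cumulative: 0.7115, 1


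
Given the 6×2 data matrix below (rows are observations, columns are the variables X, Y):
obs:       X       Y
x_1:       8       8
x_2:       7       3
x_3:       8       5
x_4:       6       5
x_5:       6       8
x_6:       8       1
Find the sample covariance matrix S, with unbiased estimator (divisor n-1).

Step 1 — column means:
  mean(X) = (8 + 7 + 8 + 6 + 6 + 8) / 6 = 43/6 = 7.1667
  mean(Y) = (8 + 3 + 5 + 5 + 8 + 1) / 6 = 30/6 = 5

Step 2 — sample covariance S[i,j] = (1/(n-1)) · Σ_k (x_{k,i} - mean_i) · (x_{k,j} - mean_j), with n-1 = 5.
  S[X,X] = ((0.8333)·(0.8333) + (-0.1667)·(-0.1667) + (0.8333)·(0.8333) + (-1.1667)·(-1.1667) + (-1.1667)·(-1.1667) + (0.8333)·(0.8333)) / 5 = 4.8333/5 = 0.9667
  S[X,Y] = ((0.8333)·(3) + (-0.1667)·(-2) + (0.8333)·(0) + (-1.1667)·(0) + (-1.1667)·(3) + (0.8333)·(-4)) / 5 = -4/5 = -0.8
  S[Y,Y] = ((3)·(3) + (-2)·(-2) + (0)·(0) + (0)·(0) + (3)·(3) + (-4)·(-4)) / 5 = 38/5 = 7.6

S is symmetric (S[j,i] = S[i,j]). Assembling:

S = [[0.9667, -0.8],
 [-0.8, 7.6]]


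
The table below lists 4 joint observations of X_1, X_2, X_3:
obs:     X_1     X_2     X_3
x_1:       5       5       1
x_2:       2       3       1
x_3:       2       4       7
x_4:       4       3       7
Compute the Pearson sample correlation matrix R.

Step 1 — column means:
  mean(X_1) = (5 + 2 + 2 + 4) / 4 = 13/4 = 3.25
  mean(X_2) = (5 + 3 + 4 + 3) / 4 = 15/4 = 3.75
  mean(X_3) = (1 + 1 + 7 + 7) / 4 = 16/4 = 4

Step 2 — sample variances and covariances s[i,j] = (1/(n-1)) · Σ_k (x_{k,i} - mean_i) · (x_{k,j} - mean_j), with n-1 = 3:
  s[X_1,X_1] = ((1.75)·(1.75) + (-1.25)·(-1.25) + (-1.25)·(-1.25) + (0.75)·(0.75)) / 3 = 6.75/3 = 2.25
  s[X_1,X_2] = ((1.75)·(1.25) + (-1.25)·(-0.75) + (-1.25)·(0.25) + (0.75)·(-0.75)) / 3 = 2.25/3 = 0.75
  s[X_1,X_3] = ((1.75)·(-3) + (-1.25)·(-3) + (-1.25)·(3) + (0.75)·(3)) / 3 = -3/3 = -1
  s[X_2,X_2] = ((1.25)·(1.25) + (-0.75)·(-0.75) + (0.25)·(0.25) + (-0.75)·(-0.75)) / 3 = 2.75/3 = 0.9167
  s[X_2,X_3] = ((1.25)·(-3) + (-0.75)·(-3) + (0.25)·(3) + (-0.75)·(3)) / 3 = -3/3 = -1
  s[X_3,X_3] = ((-3)·(-3) + (-3)·(-3) + (3)·(3) + (3)·(3)) / 3 = 36/3 = 12
  Sample standard deviations s_i = √(s[i,i]):
  s(X_1) = √(2.25) = 1.5
  s(X_2) = √(0.9167) = 0.9574
  s(X_3) = √(12) = 3.4641

Step 3 — r_{ij} = s_{ij} / (s_i · s_j):
  r[X_1,X_1] = 1 (diagonal).
  r[X_1,X_2] = 0.75 / (1.5 · 0.9574) = 0.75 / 1.4361 = 0.5222
  r[X_1,X_3] = -1 / (1.5 · 3.4641) = -1 / 5.1962 = -0.1925
  r[X_2,X_2] = 1 (diagonal).
  r[X_2,X_3] = -1 / (0.9574 · 3.4641) = -1 / 3.3166 = -0.3015
  r[X_3,X_3] = 1 (diagonal).

R is symmetric with unit diagonal. Assembling:

R = [[1, 0.5222, -0.1925],
 [0.5222, 1, -0.3015],
 [-0.1925, -0.3015, 1]]


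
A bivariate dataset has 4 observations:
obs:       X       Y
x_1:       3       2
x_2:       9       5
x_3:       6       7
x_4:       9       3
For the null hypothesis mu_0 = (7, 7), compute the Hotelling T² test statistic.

Step 1 — sample mean vector:
  mean(X) = (3 + 9 + 6 + 9) / 4 = 27/4 = 6.75
  mean(Y) = (2 + 5 + 7 + 3) / 4 = 17/4 = 4.25
  x̄ = (6.75, 4.25),  deviation x̄ - mu_0 = (6.75, 4.25) - (7, 7) = (-0.25, -2.75).

Step 2 — sample covariance matrix, S[i,j] = (1/(n-1)) · Σ_k (x_{k,i} - mean_i) · (x_{k,j} - mean_j), divisor n-1 = 3:
  S[X,X] = ((-3.75)·(-3.75) + (2.25)·(2.25) + (-0.75)·(-0.75) + (2.25)·(2.25)) / 3 = 24.75/3 = 8.25
  S[X,Y] = ((-3.75)·(-2.25) + (2.25)·(0.75) + (-0.75)·(2.75) + (2.25)·(-1.25)) / 3 = 5.25/3 = 1.75
  S[Y,Y] = ((-2.25)·(-2.25) + (0.75)·(0.75) + (2.75)·(2.75) + (-1.25)·(-1.25)) / 3 = 14.75/3 = 4.9167
  S = [[8.25, 1.75],
 [1.75, 4.9167]].

Step 3 — invert S. det(S) = 8.25·4.9167 - (1.75)² = 37.5.
  S^{-1} = (1/det) · [[d, -b], [-b, a]] = [[0.1311, -0.0467],
 [-0.0467, 0.22]].

Step 4 — quadratic form (x̄ - mu_0)^T · S^{-1} · (x̄ - mu_0):
  S^{-1} · (x̄ - mu_0) = (0.0956, -0.5933),
  (x̄ - mu_0)^T · [...] = (-0.25)·(0.0956) + (-2.75)·(-0.5933) = 1.6078.

Step 5 — scale by n: T² = 4 · 1.6078 = 6.4311.

T² ≈ 6.4311


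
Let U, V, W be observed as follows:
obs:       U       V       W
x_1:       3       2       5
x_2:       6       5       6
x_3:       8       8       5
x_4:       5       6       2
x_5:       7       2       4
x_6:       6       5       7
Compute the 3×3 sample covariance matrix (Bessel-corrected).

Step 1 — column means:
  mean(U) = (3 + 6 + 8 + 5 + 7 + 6) / 6 = 35/6 = 5.8333
  mean(V) = (2 + 5 + 8 + 6 + 2 + 5) / 6 = 28/6 = 4.6667
  mean(W) = (5 + 6 + 5 + 2 + 4 + 7) / 6 = 29/6 = 4.8333

Step 2 — sample covariance S[i,j] = (1/(n-1)) · Σ_k (x_{k,i} - mean_i) · (x_{k,j} - mean_j), with n-1 = 5.
  S[U,U] = ((-2.8333)·(-2.8333) + (0.1667)·(0.1667) + (2.1667)·(2.1667) + (-0.8333)·(-0.8333) + (1.1667)·(1.1667) + (0.1667)·(0.1667)) / 5 = 14.8333/5 = 2.9667
  S[U,V] = ((-2.8333)·(-2.6667) + (0.1667)·(0.3333) + (2.1667)·(3.3333) + (-0.8333)·(1.3333) + (1.1667)·(-2.6667) + (0.1667)·(0.3333)) / 5 = 10.6667/5 = 2.1333
  S[U,W] = ((-2.8333)·(0.1667) + (0.1667)·(1.1667) + (2.1667)·(0.1667) + (-0.8333)·(-2.8333) + (1.1667)·(-0.8333) + (0.1667)·(2.1667)) / 5 = 1.8333/5 = 0.3667
  S[V,V] = ((-2.6667)·(-2.6667) + (0.3333)·(0.3333) + (3.3333)·(3.3333) + (1.3333)·(1.3333) + (-2.6667)·(-2.6667) + (0.3333)·(0.3333)) / 5 = 27.3333/5 = 5.4667
  S[V,W] = ((-2.6667)·(0.1667) + (0.3333)·(1.1667) + (3.3333)·(0.1667) + (1.3333)·(-2.8333) + (-2.6667)·(-0.8333) + (0.3333)·(2.1667)) / 5 = -0.3333/5 = -0.0667
  S[W,W] = ((0.1667)·(0.1667) + (1.1667)·(1.1667) + (0.1667)·(0.1667) + (-2.8333)·(-2.8333) + (-0.8333)·(-0.8333) + (2.1667)·(2.1667)) / 5 = 14.8333/5 = 2.9667

S is symmetric (S[j,i] = S[i,j]). Assembling:

S = [[2.9667, 2.1333, 0.3667],
 [2.1333, 5.4667, -0.0667],
 [0.3667, -0.0667, 2.9667]]


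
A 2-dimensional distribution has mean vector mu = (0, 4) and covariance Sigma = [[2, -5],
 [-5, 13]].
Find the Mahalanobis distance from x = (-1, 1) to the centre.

Step 1 — centre the observation: (x - mu) = (-1, -3).

Step 2 — invert Sigma. det(Sigma) = 2·13 - (-5)² = 1.
  Sigma^{-1} = (1/det) · [[d, -b], [-b, a]] = [[13, 5],
 [5, 2]].

Step 3 — form the quadratic (x - mu)^T · Sigma^{-1} · (x - mu):
  Sigma^{-1} · (x - mu) = (-28, -11).
  (x - mu)^T · [Sigma^{-1} · (x - mu)] = (-1)·(-28) + (-3)·(-11) = 61.

Step 4 — take square root: d = √(61) ≈ 7.8102.

d(x, mu) = √(61) ≈ 7.8102


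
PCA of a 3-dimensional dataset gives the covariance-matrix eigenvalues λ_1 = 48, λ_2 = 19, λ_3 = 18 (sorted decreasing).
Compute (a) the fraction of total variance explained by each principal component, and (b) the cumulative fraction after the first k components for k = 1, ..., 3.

Step 1 — total variance = trace(Sigma) = Σ λ_i = 48 + 19 + 18 = 85.

Step 2 — fraction explained by component i = λ_i / Σ λ:
  PC1: 48/85 = 0.5647
  PC2: 19/85 = 0.2235
  PC3: 18/85 = 0.2118

Step 3 — cumulative fraction after k components = (λ_1 + ... + λ_k) / Σ λ:
  k = 1: 48/85 = 0.5647
  k = 2: (48 + 19)/85 = 67/85 = 0.7882
  k = 3: (48 + 19 + 18)/85 = 85/85 = 1

Summary (fraction, with percent):

explained: PC1 0.5647 (56.47%), PC2 0.2235 (22.35%), PC3 0.2118 (21.18%);  cumulative: 0.5647, 0.7882, 1


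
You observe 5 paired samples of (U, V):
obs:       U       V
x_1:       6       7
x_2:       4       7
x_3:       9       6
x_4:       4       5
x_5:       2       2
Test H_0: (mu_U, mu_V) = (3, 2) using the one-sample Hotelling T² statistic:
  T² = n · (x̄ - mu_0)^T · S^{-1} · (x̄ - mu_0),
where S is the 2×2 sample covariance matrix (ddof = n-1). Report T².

Step 1 — sample mean vector:
  mean(U) = (6 + 4 + 9 + 4 + 2) / 5 = 25/5 = 5
  mean(V) = (7 + 7 + 6 + 5 + 2) / 5 = 27/5 = 5.4
  x̄ = (5, 5.4),  deviation x̄ - mu_0 = (5, 5.4) - (3, 2) = (2, 3.4).

Step 2 — sample covariance matrix, S[i,j] = (1/(n-1)) · Σ_k (x_{k,i} - mean_i) · (x_{k,j} - mean_j), divisor n-1 = 4:
  S[U,U] = ((1)·(1) + (-1)·(-1) + (4)·(4) + (-1)·(-1) + (-3)·(-3)) / 4 = 28/4 = 7
  S[U,V] = ((1)·(1.6) + (-1)·(1.6) + (4)·(0.6) + (-1)·(-0.4) + (-3)·(-3.4)) / 4 = 13/4 = 3.25
  S[V,V] = ((1.6)·(1.6) + (1.6)·(1.6) + (0.6)·(0.6) + (-0.4)·(-0.4) + (-3.4)·(-3.4)) / 4 = 17.2/4 = 4.3
  S = [[7, 3.25],
 [3.25, 4.3]].

Step 3 — invert S. det(S) = 7·4.3 - (3.25)² = 19.5375.
  S^{-1} = (1/det) · [[d, -b], [-b, a]] = [[0.2201, -0.1663],
 [-0.1663, 0.3583]].

Step 4 — quadratic form (x̄ - mu_0)^T · S^{-1} · (x̄ - mu_0):
  S^{-1} · (x̄ - mu_0) = (-0.1254, 0.8855),
  (x̄ - mu_0)^T · [...] = (2)·(-0.1254) + (3.4)·(0.8855) = 2.7598.

Step 5 — scale by n: T² = 5 · 2.7598 = 13.7991.

T² ≈ 13.7991


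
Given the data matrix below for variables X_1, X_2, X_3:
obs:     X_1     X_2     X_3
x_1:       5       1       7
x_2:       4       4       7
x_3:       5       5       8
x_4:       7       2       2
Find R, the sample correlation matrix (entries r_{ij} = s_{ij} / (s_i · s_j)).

Step 1 — column means:
  mean(X_1) = (5 + 4 + 5 + 7) / 4 = 21/4 = 5.25
  mean(X_2) = (1 + 4 + 5 + 2) / 4 = 12/4 = 3
  mean(X_3) = (7 + 7 + 8 + 2) / 4 = 24/4 = 6

Step 2 — sample variances and covariances s[i,j] = (1/(n-1)) · Σ_k (x_{k,i} - mean_i) · (x_{k,j} - mean_j), with n-1 = 3:
  s[X_1,X_1] = ((-0.25)·(-0.25) + (-1.25)·(-1.25) + (-0.25)·(-0.25) + (1.75)·(1.75)) / 3 = 4.75/3 = 1.5833
  s[X_1,X_2] = ((-0.25)·(-2) + (-1.25)·(1) + (-0.25)·(2) + (1.75)·(-1)) / 3 = -3/3 = -1
  s[X_1,X_3] = ((-0.25)·(1) + (-1.25)·(1) + (-0.25)·(2) + (1.75)·(-4)) / 3 = -9/3 = -3
  s[X_2,X_2] = ((-2)·(-2) + (1)·(1) + (2)·(2) + (-1)·(-1)) / 3 = 10/3 = 3.3333
  s[X_2,X_3] = ((-2)·(1) + (1)·(1) + (2)·(2) + (-1)·(-4)) / 3 = 7/3 = 2.3333
  s[X_3,X_3] = ((1)·(1) + (1)·(1) + (2)·(2) + (-4)·(-4)) / 3 = 22/3 = 7.3333
  Sample standard deviations s_i = √(s[i,i]):
  s(X_1) = √(1.5833) = 1.2583
  s(X_2) = √(3.3333) = 1.8257
  s(X_3) = √(7.3333) = 2.708

Step 3 — r_{ij} = s_{ij} / (s_i · s_j):
  r[X_1,X_1] = 1 (diagonal).
  r[X_1,X_2] = -1 / (1.2583 · 1.8257) = -1 / 2.2973 = -0.4353
  r[X_1,X_3] = -3 / (1.2583 · 2.708) = -3 / 3.4075 = -0.8804
  r[X_2,X_2] = 1 (diagonal).
  r[X_2,X_3] = 2.3333 / (1.8257 · 2.708) = 2.3333 / 4.9441 = 0.4719
  r[X_3,X_3] = 1 (diagonal).

R is symmetric with unit diagonal. Assembling:

R = [[1, -0.4353, -0.8804],
 [-0.4353, 1, 0.4719],
 [-0.8804, 0.4719, 1]]


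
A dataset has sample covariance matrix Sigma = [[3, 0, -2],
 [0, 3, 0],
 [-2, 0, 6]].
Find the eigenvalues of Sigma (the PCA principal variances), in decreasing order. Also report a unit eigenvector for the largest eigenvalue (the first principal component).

Step 1 — characteristic polynomial p(λ) = det(λI - Sigma) = λ³ - tr·λ² + c_1·λ - det, where tr = trace, c_1 = sum of the principal 2×2 minors, det = det(Sigma):
  tr = 3 + 3 + 6 = 12,
  c_1 = (3·3 - (0)²) + (3·6 - (-2)²) + (3·6 - (0)²) = 9 + 14 + 18 = 41,
  det = 3·(3·6 - (0)²) - (0)·((0)·6 - (0)·(-2)) + (-2)·((0)·(0) - 3·(-2)) = 3·(18) - (0)·(0) + (-2)·(6) = 42.
  So p(λ) = λ³ - 12λ² + 41λ - 42.
Step 2 — look for an integer root (rational root theorem: any rational root is an integer divisor of 42). Testing λ = 2:
  p(2) = 8 - 48 + 82 - 42 = 0  ✓
  Dividing out (λ - 2): p(λ) = (λ - 2)(λ² - 10λ + 21).
Step 3 — remaining eigenvalues from the quadratic λ² - 10λ + 21 = 0:
  Δ = 10² - 4·21 = 100 - 84 = 16,  λ = (10 ± √16)/2 = (10 ± 4)/2 = 7 or 3.
  Sorted: λ_1 = 7,  λ_2 = 3,  λ_3 = 2  (check: sum = 12 = tr ✓).

Step 4 — unit eigenvector for λ_1 = 7: v spans the null space of (Sigma - λ_1 I), whose rows are
  r_1 = (-4, 0, -2),  r_2 = (0, -4, 0),  r_3 = (-2, 0, -1).
  v is orthogonal to every row, so take v ∝ r_1 × r_2 = ((0)·(0) - (-2)·(-4), (-2)·(0) - (-4)·(0), (-4)·(-4) - (0)·(0)) = (-8, 0, 16).
  Rescale (divide by 8; multiply by -1 so the first nonzero entry is positive): u = (1, 0, -2).
  ||u|| = √((1)² + (0)² + (-2)²) = √(5) ≈ 2.2361,  v_1 = u/||u|| ≈ (0.4472, 0, -0.8944) (||v_1|| = 1).

λ_1 = 7,  λ_2 = 3,  λ_3 = 2;  v_1 ≈ (0.4472, 0, -0.8944)


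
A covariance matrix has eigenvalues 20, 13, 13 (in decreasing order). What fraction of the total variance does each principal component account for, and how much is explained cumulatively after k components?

Step 1 — total variance = trace(Sigma) = Σ λ_i = 20 + 13 + 13 = 46.

Step 2 — fraction explained by component i = λ_i / Σ λ:
  PC1: 20/46 = 0.4348
  PC2: 13/46 = 0.2826
  PC3: 13/46 = 0.2826

Step 3 — cumulative fraction after k components = (λ_1 + ... + λ_k) / Σ λ:
  k = 1: 20/46 = 0.4348
  k = 2: (20 + 13)/46 = 33/46 = 0.7174
  k = 3: (20 + 13 + 13)/46 = 46/46 = 1

Summary (fraction, with percent):

explained: PC1 0.4348 (43.48%), PC2 0.2826 (28.26%), PC3 0.2826 (28.26%);  cumulative: 0.4348, 0.7174, 1


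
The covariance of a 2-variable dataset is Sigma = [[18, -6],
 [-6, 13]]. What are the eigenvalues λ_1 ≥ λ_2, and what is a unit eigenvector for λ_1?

Step 1 — characteristic polynomial of 2×2 Sigma:
  det(Sigma - λI) = λ² - trace · λ + det = 0.
  trace = 18 + 13 = 31, det = 18·13 - (-6)² = 198.
Step 2 — discriminant:
  Δ = trace² - 4·det = 961 - 792 = 169.
Step 3 — eigenvalues:
  λ = (trace ± √Δ)/2 = (31 ± 13)/2,
  λ_1 = 22,  λ_2 = 9.

Step 4 — unit eigenvector for λ_1: solve (Sigma - λ_1 I)v = 0. First row:
  (18 - 22)·v_x + (-6)·v_y = 0, i.e. (-4)·v_x + (-6)·v_y = 0,
  so v ∝ (b, λ_1 - a) = (-6, 4); multiply by -1 so the first entry is positive: u = (6, -4).
  ||u|| = √((6)² + (-4)²) = √(52) ≈ 7.2111,
  v_1 = u/||u|| ≈ (0.8321, -0.5547) (||v_1|| = 1).

λ_1 = 22,  λ_2 = 9;  v_1 ≈ (0.8321, -0.5547)


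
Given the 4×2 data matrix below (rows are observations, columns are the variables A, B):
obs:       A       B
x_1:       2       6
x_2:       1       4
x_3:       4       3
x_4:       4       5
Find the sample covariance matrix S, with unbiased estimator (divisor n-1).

Step 1 — column means:
  mean(A) = (2 + 1 + 4 + 4) / 4 = 11/4 = 2.75
  mean(B) = (6 + 4 + 3 + 5) / 4 = 18/4 = 4.5

Step 2 — sample covariance S[i,j] = (1/(n-1)) · Σ_k (x_{k,i} - mean_i) · (x_{k,j} - mean_j), with n-1 = 3.
  S[A,A] = ((-0.75)·(-0.75) + (-1.75)·(-1.75) + (1.25)·(1.25) + (1.25)·(1.25)) / 3 = 6.75/3 = 2.25
  S[A,B] = ((-0.75)·(1.5) + (-1.75)·(-0.5) + (1.25)·(-1.5) + (1.25)·(0.5)) / 3 = -1.5/3 = -0.5
  S[B,B] = ((1.5)·(1.5) + (-0.5)·(-0.5) + (-1.5)·(-1.5) + (0.5)·(0.5)) / 3 = 5/3 = 1.6667

S is symmetric (S[j,i] = S[i,j]). Assembling:

S = [[2.25, -0.5],
 [-0.5, 1.6667]]
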